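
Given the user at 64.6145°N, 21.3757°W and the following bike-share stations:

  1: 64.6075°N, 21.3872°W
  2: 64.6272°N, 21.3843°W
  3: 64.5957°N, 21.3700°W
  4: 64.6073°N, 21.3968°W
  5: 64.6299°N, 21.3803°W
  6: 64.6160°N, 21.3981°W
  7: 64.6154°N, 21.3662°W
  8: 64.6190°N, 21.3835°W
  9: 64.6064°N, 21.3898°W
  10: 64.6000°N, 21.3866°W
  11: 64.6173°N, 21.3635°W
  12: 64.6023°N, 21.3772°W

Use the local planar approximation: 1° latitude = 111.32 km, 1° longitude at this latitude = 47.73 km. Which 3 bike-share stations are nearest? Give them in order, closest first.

7, 8, 11

Distances from 64.6145°N, 21.3757°W:
1: 0.9532 km
2: 1.4721 km
3: 2.1104 km
4: 1.2871 km
5: 1.7283 km
6: 1.0821 km
7: 0.4644 km
8: 0.6241 km
9: 1.1252 km
10: 1.6959 km
11: 0.6605 km
12: 1.3600 km
Sorted: 7 (0.4644 km) < 8 (0.6241 km) < 11 (0.6605 km) < 1 (0.9532 km) < 6 (1.0821 km) < …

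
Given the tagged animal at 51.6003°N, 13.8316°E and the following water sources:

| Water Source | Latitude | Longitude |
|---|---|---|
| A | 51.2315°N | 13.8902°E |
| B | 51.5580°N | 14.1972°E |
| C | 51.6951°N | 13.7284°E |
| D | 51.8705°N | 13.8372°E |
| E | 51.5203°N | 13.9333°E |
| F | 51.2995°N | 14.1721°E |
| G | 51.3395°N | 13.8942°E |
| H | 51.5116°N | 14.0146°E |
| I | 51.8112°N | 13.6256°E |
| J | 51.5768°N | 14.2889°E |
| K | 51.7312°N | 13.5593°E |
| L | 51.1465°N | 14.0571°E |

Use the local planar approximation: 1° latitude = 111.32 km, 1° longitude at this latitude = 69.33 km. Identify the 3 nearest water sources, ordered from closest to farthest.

Distances from 51.6003°N, 13.8316°E:
A: √((-0.3688·111.32)² + (0.0586·69.33)²) = √(1685.497917 + 16.505840) = 41.2553 km
B: √((-0.0423·111.32)² + (0.3656·69.33)²) = √(22.173136 + 642.472842) = 25.7807 km
C: √((0.0948·111.32)² + (-0.1032·69.33)²) = √(111.368679 + 51.191964) = 12.7499 km
D: √((0.2702·111.32)² + (0.0056·69.33)²) = √(904.726028 + 0.150737) = 30.0812 km
E: √((-0.0800·111.32)² + (0.1017·69.33)²) = √(79.309711 + 49.714641) = 11.3589 km
F: √((-0.3008·111.32)² + (0.3405·69.33)²) = √(1121.248975 + 557.284075) = 40.9699 km
G: √((-0.2608·111.32)² + (0.0626·69.33)²) = √(842.871888 + 18.836103) = 29.3549 km
H: √((-0.0887·111.32)² + (0.1830·69.33)²) = √(97.497535 + 160.969865) = 16.0769 km
I: √((0.2109·111.32)² + (-0.2060·69.33)²) = √(551.187747 + 203.974953) = 27.4802 km
J: √((-0.0235·111.32)² + (0.4573·69.33)²) = √(6.843561 + 1005.182232) = 31.8124 km
K: √((0.1309·111.32)² + (-0.2723·69.33)²) = √(212.337006 + 356.399990) = 23.8482 km
L: √((-0.4538·111.32)² + (0.2255·69.33)²) = √(2551.968906 + 244.419298) = 52.8809 km
Sorted: E (11.3589 km) < C (12.7499 km) < H (16.0769 km) < K (23.8482 km) < B (25.7807 km) < …

E, C, H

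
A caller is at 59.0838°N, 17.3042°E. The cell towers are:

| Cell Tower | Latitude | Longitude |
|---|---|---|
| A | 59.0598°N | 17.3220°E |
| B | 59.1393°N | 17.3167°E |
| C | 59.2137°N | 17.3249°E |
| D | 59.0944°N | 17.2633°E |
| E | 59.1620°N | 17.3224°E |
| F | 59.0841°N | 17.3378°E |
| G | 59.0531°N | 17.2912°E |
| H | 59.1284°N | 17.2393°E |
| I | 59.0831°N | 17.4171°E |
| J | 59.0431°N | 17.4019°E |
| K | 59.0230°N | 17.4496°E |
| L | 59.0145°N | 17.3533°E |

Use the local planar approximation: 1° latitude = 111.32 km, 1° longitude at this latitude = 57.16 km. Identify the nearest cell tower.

F

Distances from 59.0838°N, 17.3042°E:
A: √((-0.0240·111.32)² + (0.0178·57.16)²) = √(7.137874 + 1.035200) = 2.8589 km
B: √((0.0555·111.32)² + (0.0125·57.16)²) = √(38.170897 + 0.510510) = 6.2194 km
C: √((0.1299·111.32)² + (0.0207·57.16)²) = √(209.105135 + 1.399991) = 14.5088 km
D: √((0.0106·111.32)² + (-0.0409·57.16)²) = √(1.392381 + 5.465515) = 2.6188 km
E: √((0.0782·111.32)² + (0.0182·57.16)²) = √(75.780925 + 1.082249) = 8.7672 km
F: √((0.0003·111.32)² + (0.0336·57.16)²) = √(0.001115 + 3.688612) = 1.9209 km
G: √((-0.0307·111.32)² + (-0.0130·57.16)²) = √(11.679470 + 0.552168) = 3.4974 km
H: √((0.0446·111.32)² + (-0.0649·57.16)²) = √(24.649954 + 13.761755) = 6.1977 km
I: √((-0.0007·111.32)² + (0.1129·57.16)²) = √(0.006072 + 41.645907) = 6.4538 km
J: √((-0.0407·111.32)² + (0.0977·57.16)²) = √(20.527460 + 31.186998) = 7.1913 km
K: √((-0.0608·111.32)² + (0.1454·57.16)²) = √(45.809289 + 69.073785) = 10.7184 km
L: √((-0.0693·111.32)² + (0.0491·57.16)²) = √(59.513140 + 7.876757) = 8.2091 km
Minimum: F at 1.9209 km.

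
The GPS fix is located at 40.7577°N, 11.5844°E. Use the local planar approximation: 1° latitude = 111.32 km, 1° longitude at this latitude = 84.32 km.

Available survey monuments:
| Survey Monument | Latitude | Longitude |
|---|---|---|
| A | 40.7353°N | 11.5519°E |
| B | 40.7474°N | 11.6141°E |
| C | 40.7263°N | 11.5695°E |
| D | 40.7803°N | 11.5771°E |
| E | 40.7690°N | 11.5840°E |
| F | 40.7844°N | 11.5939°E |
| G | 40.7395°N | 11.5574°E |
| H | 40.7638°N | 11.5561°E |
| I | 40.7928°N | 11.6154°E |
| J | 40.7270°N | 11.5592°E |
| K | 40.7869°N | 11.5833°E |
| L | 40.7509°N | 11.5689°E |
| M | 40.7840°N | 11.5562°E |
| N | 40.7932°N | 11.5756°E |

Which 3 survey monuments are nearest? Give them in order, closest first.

E, L, H

Distances from 40.7577°N, 11.5844°E:
A: √((-0.0224·111.32)² + (-0.0325·84.32)²) = √(6.217881 + 7.509792) = 3.7051 km
B: √((-0.0103·111.32)² + (0.0297·84.32)²) = √(1.314682 + 6.271539) = 2.7543 km
C: √((-0.0314·111.32)² + (-0.0149·84.32)²) = √(12.218157 + 1.578461) = 3.7144 km
D: √((0.0226·111.32)² + (-0.0073·84.32)²) = √(6.329411 + 0.378885) = 2.5900 km
E: √((0.0113·111.32)² + (-0.0004·84.32)²) = √(1.582353 + 0.001138) = 1.2584 km
F: √((0.0267·111.32)² + (0.0095·84.32)²) = √(8.834234 + 0.641665) = 3.0783 km
G: √((-0.0182·111.32)² + (-0.0270·84.32)²) = √(4.104773 + 5.183090) = 3.0476 km
H: √((0.0061·111.32)² + (-0.0283·84.32)²) = √(0.461112 + 5.694218) = 2.4810 km
I: √((0.0351·111.32)² + (0.0310·84.32)²) = √(15.267243 + 6.832578) = 4.7010 km
J: √((-0.0307·111.32)² + (-0.0252·84.32)²) = √(11.679470 + 4.515047) = 4.0242 km
K: √((0.0292·111.32)² + (-0.0011·84.32)²) = √(10.566036 + 0.008603) = 3.2519 km
L: √((-0.0068·111.32)² + (-0.0155·84.32)²) = √(0.573013 + 1.708144) = 1.5103 km
M: √((0.0263·111.32)² + (-0.0282·84.32)²) = √(8.571521 + 5.654047) = 3.7717 km
N: √((0.0355·111.32)² + (-0.0088·84.32)²) = √(15.617197 + 0.550588) = 4.0209 km
Sorted: E (1.2584 km) < L (1.5103 km) < H (2.4810 km) < D (2.5900 km) < B (2.7543 km) < …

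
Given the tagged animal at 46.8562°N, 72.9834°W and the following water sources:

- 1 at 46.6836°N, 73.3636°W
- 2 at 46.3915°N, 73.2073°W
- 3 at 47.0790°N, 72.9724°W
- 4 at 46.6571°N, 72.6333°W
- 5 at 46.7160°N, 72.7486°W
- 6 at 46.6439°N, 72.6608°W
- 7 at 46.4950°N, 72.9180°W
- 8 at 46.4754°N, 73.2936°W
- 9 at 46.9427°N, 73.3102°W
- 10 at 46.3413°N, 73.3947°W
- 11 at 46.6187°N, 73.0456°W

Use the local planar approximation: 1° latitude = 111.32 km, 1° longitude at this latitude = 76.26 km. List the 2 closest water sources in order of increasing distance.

Distances from 46.8562°N, 72.9834°W:
1: √((-0.1726·111.32)² + (-0.3802·76.26)²) = √(369.171340 + 840.655051) = 34.7826 km
2: √((-0.4647·111.32)² + (-0.2239·76.26)²) = √(2676.034698 + 291.542443) = 54.4755 km
3: √((0.2228·111.32)² + (0.0110·76.26)²) = √(615.143966 + 0.703686) = 24.8163 km
4: √((-0.1991·111.32)² + (0.3501·76.26)²) = √(491.234562 + 712.816630) = 34.6994 km
5: √((-0.1402·111.32)² + (0.2348·76.26)²) = √(243.580447 + 320.619393) = 23.7529 km
6: √((-0.2123·111.32)² + (0.3226·76.26)²) = √(558.529844 + 605.232621) = 34.1140 km
7: √((-0.3612·111.32)² + (0.0654·76.26)²) = √(1616.746311 + 24.874199) = 40.5169 km
8: √((-0.3808·111.32)² + (-0.3102·76.26)²) = √(1796.967716 + 559.599334) = 48.5445 km
9: √((0.0865·111.32)² + (-0.3268·76.26)²) = √(92.721107 + 621.094520) = 26.7173 km
10: √((-0.5149·111.32)² + (-0.4113·76.26)²) = √(3285.429701 + 983.809520) = 65.3394 km
11: √((-0.2375·111.32)² + (-0.0622·76.26)²) = √(698.994282 + 22.499578) = 26.8606 km
Sorted: 5 (23.7529 km) < 3 (24.8163 km) < 9 (26.7173 km) < 11 (26.8606 km) < …

5, 3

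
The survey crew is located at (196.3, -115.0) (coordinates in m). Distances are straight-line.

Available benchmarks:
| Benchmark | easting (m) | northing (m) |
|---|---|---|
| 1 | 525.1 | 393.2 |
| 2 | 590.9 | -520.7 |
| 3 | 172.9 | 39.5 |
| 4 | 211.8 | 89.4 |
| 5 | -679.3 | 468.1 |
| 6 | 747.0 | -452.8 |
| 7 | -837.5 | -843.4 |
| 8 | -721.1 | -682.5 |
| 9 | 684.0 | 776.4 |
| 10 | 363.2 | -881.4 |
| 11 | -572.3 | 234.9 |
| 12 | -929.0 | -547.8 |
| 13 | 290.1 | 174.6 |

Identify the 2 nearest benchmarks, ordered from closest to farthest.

Distances from (196.3, -115.0):
1: 605.3 m
2: 566.0 m
3: 156.3 m
4: 205.0 m
5: 1052.0 m
6: 646.0 m
7: 1264.6 m
8: 1078.7 m
9: 1016.1 m
10: 784.4 m
11: 844.5 m
12: 1205.7 m
13: 304.4 m
Sorted: 3 (156.3 m) < 4 (205.0 m) < 13 (304.4 m) < 2 (566.0 m) < …

3, 4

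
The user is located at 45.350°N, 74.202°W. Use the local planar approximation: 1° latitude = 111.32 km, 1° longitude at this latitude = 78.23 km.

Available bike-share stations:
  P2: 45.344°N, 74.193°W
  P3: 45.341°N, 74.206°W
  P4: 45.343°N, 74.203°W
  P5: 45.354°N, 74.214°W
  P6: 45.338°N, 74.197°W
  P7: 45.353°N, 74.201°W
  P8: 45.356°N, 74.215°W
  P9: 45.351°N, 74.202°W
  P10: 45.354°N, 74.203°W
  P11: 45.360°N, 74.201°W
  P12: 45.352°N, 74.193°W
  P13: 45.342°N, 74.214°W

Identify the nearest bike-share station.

P9

Distances from 45.350°N, 74.202°W:
P2: √((-0.006·111.32)² + (0.009·78.23)²) = √(0.44612 + 0.49571) = 0.970 km
P3: √((-0.009·111.32)² + (-0.004·78.23)²) = √(1.00376 + 0.09792) = 1.050 km
P4: √((-0.007·111.32)² + (-0.001·78.23)²) = √(0.60721 + 0.00612) = 0.783 km
P5: √((0.004·111.32)² + (-0.012·78.23)²) = √(0.19827 + 0.88127) = 1.039 km
P6: √((-0.012·111.32)² + (0.005·78.23)²) = √(1.78447 + 0.15300) = 1.392 km
P7: √((0.003·111.32)² + (0.001·78.23)²) = √(0.11153 + 0.00612) = 0.343 km
P8: √((0.006·111.32)² + (-0.013·78.23)²) = √(0.44612 + 1.03427) = 1.217 km
P9: √((0.001·111.32)² + (0.000·78.23)²) = √(0.01239 + 0.00000) = 0.111 km
P10: √((0.004·111.32)² + (-0.001·78.23)²) = √(0.19827 + 0.00612) = 0.452 km
P11: √((0.010·111.32)² + (0.001·78.23)²) = √(1.23921 + 0.00612) = 1.116 km
P12: √((0.002·111.32)² + (0.009·78.23)²) = √(0.04957 + 0.49571) = 0.738 km
P13: √((-0.008·111.32)² + (-0.012·78.23)²) = √(0.79310 + 0.88127) = 1.294 km
Minimum: P9 at 0.111 km.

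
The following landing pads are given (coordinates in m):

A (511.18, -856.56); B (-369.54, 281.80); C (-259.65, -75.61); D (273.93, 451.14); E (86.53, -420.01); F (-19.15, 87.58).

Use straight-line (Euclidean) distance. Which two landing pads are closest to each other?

Pairwise distances:
C–F: √((240.50)² + (163.19)²) = √(57840.2500 + 26630.9761) = 290.64 m
B–C: √((109.89)² + (-357.41)²) = √(12075.8121 + 127741.9081) = 373.92 m
B–F: √((350.39)² + (-194.22)²) = √(122773.1521 + 37721.4084) = 400.62 m
D–F: √((-293.08)² + (-363.56)²) = √(85895.8864 + 132175.8736) = 466.98 m
C–E: √((346.18)² + (-344.40)²) = √(119840.5924 + 118611.3600) = 488.32 m
E–F: √((-105.68)² + (507.59)²) = √(11168.2624 + 257647.6081) = 518.47 m
A–E: √((-424.65)² + (436.55)²) = √(180327.6225 + 190575.9025) = 609.02 m
B–D: √((643.47)² + (169.34)²) = √(414053.6409 + 28676.0356) = 665.38 m
C–D: √((533.58)² + (526.75)²) = √(284707.6164 + 277465.5625) = 749.78 m
B–E: √((456.07)² + (-701.81)²) = √(207999.8449 + 492537.2761) = 836.98 m
D–E: √((-187.40)² + (-871.15)²) = √(35118.7600 + 758902.3225) = 891.08 m
A–F: √((-530.33)² + (944.14)²) = √(281249.9089 + 891400.3396) = 1082.89 m
A–C: √((-770.83)² + (780.95)²) = √(594178.8889 + 609882.9025) = 1097.30 m
A–D: √((-237.25)² + (1307.70)²) = √(56287.5625 + 1710079.2900) = 1329.05 m
A–B: √((-880.72)² + (1138.36)²) = √(775667.7184 + 1295863.4896) = 1439.28 m
Closest pair: C–F at 290.64 m.

C and F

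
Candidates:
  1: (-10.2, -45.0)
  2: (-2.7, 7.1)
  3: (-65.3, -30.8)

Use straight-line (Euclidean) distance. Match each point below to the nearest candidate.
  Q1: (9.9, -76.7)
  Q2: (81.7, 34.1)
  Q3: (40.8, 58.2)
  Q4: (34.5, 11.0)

Q1 at (9.9, -76.7):
  1: 37.5
  2: 84.7
  3: 88.1
  → nearest: 1 (37.5)
Q2 at (81.7, 34.1):
  1: 121.3
  2: 88.6
  3: 160.7
  → nearest: 2 (88.6)
Q3 at (40.8, 58.2):
  1: 115.1
  2: 67.1
  3: 138.5
  → nearest: 2 (67.1)
Q4 at (34.5, 11.0):
  1: 71.7
  2: 37.4
  3: 108.2
  → nearest: 2 (37.4)

Q1→1; Q2→2; Q3→2; Q4→2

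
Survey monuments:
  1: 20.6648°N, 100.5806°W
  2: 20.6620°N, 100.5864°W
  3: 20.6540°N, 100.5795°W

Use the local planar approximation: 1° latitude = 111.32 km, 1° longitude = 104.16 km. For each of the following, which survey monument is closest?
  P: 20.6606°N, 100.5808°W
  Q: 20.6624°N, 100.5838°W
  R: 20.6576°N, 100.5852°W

P at 20.6606°N, 100.5808°W:
  1: 0.4680 km
  2: 0.6038 km
  3: 0.7471 km
  → nearest: 1 (0.4680 km)
Q at 20.6624°N, 100.5838°W:
  1: 0.4272 km
  2: 0.2745 km
  3: 1.0368 km
  → nearest: 2 (0.2745 km)
R at 20.6576°N, 100.5852°W:
  1: 0.9338 km
  2: 0.5055 km
  3: 0.7163 km
  → nearest: 2 (0.5055 km)

P→1; Q→2; R→2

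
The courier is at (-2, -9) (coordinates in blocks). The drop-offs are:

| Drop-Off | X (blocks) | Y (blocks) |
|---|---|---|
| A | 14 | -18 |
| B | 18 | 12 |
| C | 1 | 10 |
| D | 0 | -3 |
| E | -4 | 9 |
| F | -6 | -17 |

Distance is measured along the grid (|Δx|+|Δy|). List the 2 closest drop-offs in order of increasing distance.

D, F

Distances from (-2, -9):
A: 25 blocks
B: 41 blocks
C: 22 blocks
D: 8 blocks
E: 20 blocks
F: 12 blocks
Sorted: D (8 blocks) < F (12 blocks) < E (20 blocks) < C (22 blocks) < …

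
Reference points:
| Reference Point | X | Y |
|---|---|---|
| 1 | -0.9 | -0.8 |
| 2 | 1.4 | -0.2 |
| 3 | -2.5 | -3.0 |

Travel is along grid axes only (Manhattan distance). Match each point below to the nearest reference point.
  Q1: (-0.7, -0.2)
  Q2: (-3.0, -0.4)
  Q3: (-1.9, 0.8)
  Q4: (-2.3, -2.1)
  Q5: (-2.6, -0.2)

Q1→1; Q2→1; Q3→1; Q4→3; Q5→1

Q1 at (-0.7, -0.2):
  1: |-0.2| + |-0.6| = 0.2 + 0.6 = 0.8000
  2: |2.1| + |0.0| = 2.1 + 0.0 = 2.1000
  3: |-1.8| + |-2.8| = 1.8 + 2.8 = 4.6000
  → nearest: 1 (0.8000)
Q2 at (-3.0, -0.4):
  1: |2.1| + |-0.4| = 2.1 + 0.4 = 2.5000
  2: |4.4| + |0.2| = 4.4 + 0.2 = 4.6000
  3: |0.5| + |-2.6| = 0.5 + 2.6 = 3.1000
  → nearest: 1 (2.5000)
Q3 at (-1.9, 0.8):
  1: |1.0| + |-1.6| = 1.0 + 1.6 = 2.6000
  2: |3.3| + |-1.0| = 3.3 + 1.0 = 4.3000
  3: |-0.6| + |-3.8| = 0.6 + 3.8 = 4.4000
  → nearest: 1 (2.6000)
Q4 at (-2.3, -2.1):
  1: |1.4| + |1.3| = 1.4 + 1.3 = 2.7000
  2: |3.7| + |1.9| = 3.7 + 1.9 = 5.6000
  3: |-0.2| + |-0.9| = 0.2 + 0.9 = 1.1000
  → nearest: 3 (1.1000)
Q5 at (-2.6, -0.2):
  1: |1.7| + |-0.6| = 1.7 + 0.6 = 2.3000
  2: |4.0| + |0.0| = 4.0 + 0.0 = 4.0000
  3: |0.1| + |-2.8| = 0.1 + 2.8 = 2.9000
  → nearest: 1 (2.3000)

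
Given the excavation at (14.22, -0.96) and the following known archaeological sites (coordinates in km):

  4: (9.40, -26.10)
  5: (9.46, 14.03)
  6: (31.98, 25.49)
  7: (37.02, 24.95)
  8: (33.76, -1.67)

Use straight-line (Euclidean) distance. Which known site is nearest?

5

Distances from (14.22, -0.96):
4: 25.60 km
5: 15.73 km
6: 31.86 km
7: 34.51 km
8: 19.55 km
Minimum: 5 at 15.73 km.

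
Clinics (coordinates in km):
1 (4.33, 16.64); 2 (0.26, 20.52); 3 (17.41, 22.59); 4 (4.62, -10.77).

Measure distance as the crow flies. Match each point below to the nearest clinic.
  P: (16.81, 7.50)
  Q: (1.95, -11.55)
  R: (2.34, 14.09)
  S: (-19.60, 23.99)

P at (16.81, 7.50):
  1: 15.47 km
  2: 21.06 km
  3: 15.10 km
  4: 21.96 km
  → nearest: 3 (15.10 km)
Q at (1.95, -11.55):
  1: 28.29 km
  2: 32.11 km
  3: 37.48 km
  4: 2.78 km
  → nearest: 4 (2.78 km)
R at (2.34, 14.09):
  1: 3.23 km
  2: 6.76 km
  3: 17.30 km
  4: 24.96 km
  → nearest: 1 (3.23 km)
S at (-19.60, 23.99):
  1: 25.03 km
  2: 20.16 km
  3: 37.04 km
  4: 42.37 km
  → nearest: 2 (20.16 km)

P→3; Q→4; R→1; S→2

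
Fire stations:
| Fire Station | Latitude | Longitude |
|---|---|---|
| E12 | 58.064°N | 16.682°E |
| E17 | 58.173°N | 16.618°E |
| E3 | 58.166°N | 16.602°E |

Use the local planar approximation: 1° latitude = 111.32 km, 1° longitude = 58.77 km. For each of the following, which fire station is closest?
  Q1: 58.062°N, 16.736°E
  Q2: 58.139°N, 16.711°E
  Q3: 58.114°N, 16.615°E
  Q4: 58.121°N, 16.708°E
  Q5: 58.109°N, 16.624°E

Q1→E12; Q2→E17; Q3→E3; Q4→E12; Q5→E12

Q1 at 58.062°N, 16.736°E:
  E12: 3.181 km
  E17: 14.170 km
  E3: 14.002 km
  → nearest: E12 (3.181 km)
Q2 at 58.139°N, 16.711°E:
  E12: 8.521 km
  E17: 6.648 km
  E3: 7.076 km
  → nearest: E17 (6.648 km)
Q3 at 58.114°N, 16.615°E:
  E12: 6.818 km
  E17: 6.570 km
  E3: 5.839 km
  → nearest: E3 (5.839 km)
Q4 at 58.121°N, 16.708°E:
  E12: 6.527 km
  E17: 7.841 km
  E3: 7.994 km
  → nearest: E12 (6.527 km)
Q5 at 58.109°N, 16.624°E:
  E12: 6.059 km
  E17: 7.133 km
  E3: 6.476 km
  → nearest: E12 (6.059 km)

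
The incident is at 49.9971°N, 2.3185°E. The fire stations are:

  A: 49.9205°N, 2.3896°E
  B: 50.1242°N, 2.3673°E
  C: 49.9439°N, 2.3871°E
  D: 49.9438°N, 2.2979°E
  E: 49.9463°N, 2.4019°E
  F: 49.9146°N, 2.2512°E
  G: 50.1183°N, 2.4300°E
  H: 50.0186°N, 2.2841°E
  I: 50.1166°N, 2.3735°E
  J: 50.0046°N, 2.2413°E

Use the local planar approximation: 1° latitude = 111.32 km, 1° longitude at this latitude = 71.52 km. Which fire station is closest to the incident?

Distances from 49.9971°N, 2.3185°E:
A: 9.9282 km
B: 14.5729 km
C: 7.6905 km
D: 6.1135 km
E: 8.2194 km
F: 10.3688 km
G: 15.6725 km
H: 3.4324 km
I: 13.8721 km
J: 5.5841 km
Minimum: H at 3.4324 km.

H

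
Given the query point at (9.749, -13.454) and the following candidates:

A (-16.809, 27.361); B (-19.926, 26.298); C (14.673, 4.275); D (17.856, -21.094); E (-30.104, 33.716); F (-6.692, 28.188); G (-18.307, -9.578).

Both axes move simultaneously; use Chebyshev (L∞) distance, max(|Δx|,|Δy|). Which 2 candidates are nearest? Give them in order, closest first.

D, C

Distances from (9.749, -13.454):
A: max(|-26.558|, |40.815|) = 40.815
B: max(|-29.675|, |39.752|) = 39.752
C: max(|4.924|, |17.729|) = 17.729
D: max(|8.107|, |-7.640|) = 8.107
E: max(|-39.853|, |47.170|) = 47.170
F: max(|-16.441|, |41.642|) = 41.642
G: max(|-28.056|, |3.876|) = 28.056
Sorted: D (8.107) < C (17.729) < G (28.056) < B (39.752) < …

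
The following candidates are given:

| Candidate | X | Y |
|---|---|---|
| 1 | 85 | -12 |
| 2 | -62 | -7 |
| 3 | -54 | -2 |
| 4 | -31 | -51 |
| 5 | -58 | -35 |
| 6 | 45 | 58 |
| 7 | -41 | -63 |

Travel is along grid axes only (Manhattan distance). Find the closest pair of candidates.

2 and 3

Pairwise distances:
2–3: 13
4–7: 22
2–5: 32
3–5: 37
4–5: 43
5–7: 45
3–4: 72
3–7: 74
2–4: 75
2–7: 77
1–6: 110
1–3: 149
1–2: 152
1–4: 155
3–6: 159
1–5: 166
2–6: 172
1–7: 177
4–6: 185
5–6: 196
6–7: 207
Closest pair: 2–3 at 13.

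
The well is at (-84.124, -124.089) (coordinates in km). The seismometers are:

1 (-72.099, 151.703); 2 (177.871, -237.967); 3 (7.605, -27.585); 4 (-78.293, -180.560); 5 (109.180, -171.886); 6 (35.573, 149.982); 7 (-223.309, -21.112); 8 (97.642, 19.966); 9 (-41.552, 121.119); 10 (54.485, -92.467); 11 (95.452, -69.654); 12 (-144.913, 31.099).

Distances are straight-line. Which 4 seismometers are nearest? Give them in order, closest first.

Distances from (-84.124, -124.089):
1: √((12.025)² + (275.792)²) = √(144.60062 + 76061.22726) = 276.054 km
2: √((261.995)² + (-113.878)²) = √(68641.38003 + 12968.19888) = 285.674 km
3: √((91.729)² + (96.504)²) = √(8414.20944 + 9313.02202) = 133.144 km
4: √((5.831)² + (-56.471)²) = √(34.00056 + 3188.97384) = 56.771 km
5: √((193.304)² + (-47.797)²) = √(37366.43642 + 2284.55321) = 199.126 km
6: √((119.697)² + (274.071)²) = √(14327.37181 + 75114.91304) = 299.069 km
7: √((-139.185)² + (102.977)²) = √(19372.46422 + 10604.26253) = 173.138 km
8: √((181.766)² + (144.055)²) = √(33038.87876 + 20751.84303) = 231.928 km
9: √((42.572)² + (245.208)²) = √(1812.37518 + 60126.96326) = 248.876 km
10: √((138.609)² + (31.622)²) = √(19212.45488 + 999.95088) = 142.170 km
11: √((179.576)² + (54.435)²) = √(32247.53978 + 2963.16923) = 187.645 km
12: √((-60.789)² + (155.188)²) = √(3695.30252 + 24083.31534) = 166.669 km
Sorted: 4 (56.771 km) < 3 (133.144 km) < 10 (142.170 km) < 12 (166.669 km) < 7 (173.138 km) < 11 (187.645 km) < …

4, 3, 10, 12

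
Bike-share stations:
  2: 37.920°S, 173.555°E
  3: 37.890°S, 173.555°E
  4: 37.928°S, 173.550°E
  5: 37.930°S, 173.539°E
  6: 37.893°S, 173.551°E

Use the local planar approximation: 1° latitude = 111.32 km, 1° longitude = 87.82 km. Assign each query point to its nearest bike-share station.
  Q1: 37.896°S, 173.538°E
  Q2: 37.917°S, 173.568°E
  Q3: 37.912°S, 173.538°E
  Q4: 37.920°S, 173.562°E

Q1 at 37.896°S, 173.538°E:
  2: √((-0.024·111.32)² + (0.017·87.82)²) = √(7.13787402 + 2.22886984) = 3.060514 km
  3: √((0.006·111.32)² + (0.017·87.82)²) = √(0.44611713 + 2.22886984) = 1.635539 km
  4: √((-0.032·111.32)² + (0.012·87.82)²) = √(12.68955382 + 1.11057875) = 3.714853 km
  5: √((-0.034·111.32)² + (0.001·87.82)²) = √(14.32531661 + 0.00771235) = 3.785899 km
  6: √((0.003·111.32)² + (0.013·87.82)²) = √(0.11152928 + 1.30338756) = 1.189503 km
  → nearest: 6 (1.189503 km)
Q2 at 37.917°S, 173.568°E:
  2: √((-0.003·111.32)² + (-0.013·87.82)²) = √(0.11152928 + 1.30338756) = 1.189503 km
  3: √((0.027·111.32)² + (-0.013·87.82)²) = √(9.03387181 + 1.30338756) = 3.215161 km
  4: √((-0.011·111.32)² + (-0.018·87.82)²) = √(1.49944923 + 2.49880218) = 1.999563 km
  5: √((-0.013·111.32)² + (-0.029·87.82)²) = √(2.09427207 + 6.48608837) = 2.929225 km
  6: √((0.024·111.32)² + (-0.017·87.82)²) = √(7.13787402 + 2.22886984) = 3.060514 km
  → nearest: 2 (1.189503 km)
Q3 at 37.912°S, 173.538°E:
  2: √((-0.008·111.32)² + (0.017·87.82)²) = √(0.79309711 + 2.22886984) = 1.738381 km
  3: √((0.022·111.32)² + (0.017·87.82)²) = √(5.99779692 + 2.22886984) = 2.868217 km
  4: √((-0.016·111.32)² + (0.012·87.82)²) = √(3.17238845 + 1.11057875) = 2.069533 km
  5: √((-0.018·111.32)² + (0.001·87.82)²) = √(4.01505414 + 0.00771235) = 2.005684 km
  6: √((0.019·111.32)² + (0.013·87.82)²) = √(4.47356341 + 1.30338756) = 2.403529 km
  → nearest: 2 (1.738381 km)
Q4 at 37.920°S, 173.562°E:
  2: √((0.000·111.32)² + (-0.007·87.82)²) = √(0.00000000 + 0.37790527) = 0.614740 km
  3: √((0.030·111.32)² + (-0.007·87.82)²) = √(11.15292816 + 0.37790527) = 3.395708 km
  4: √((-0.008·111.32)² + (-0.012·87.82)²) = √(0.79309711 + 1.11057875) = 1.379738 km
  5: √((-0.010·111.32)² + (-0.023·87.82)²) = √(1.23921424 + 4.07983442) = 2.306306 km
  6: √((0.027·111.32)² + (-0.011·87.82)²) = √(9.03387181 + 0.93319464) = 3.157066 km
  → nearest: 2 (0.614740 km)

Q1→6; Q2→2; Q3→2; Q4→2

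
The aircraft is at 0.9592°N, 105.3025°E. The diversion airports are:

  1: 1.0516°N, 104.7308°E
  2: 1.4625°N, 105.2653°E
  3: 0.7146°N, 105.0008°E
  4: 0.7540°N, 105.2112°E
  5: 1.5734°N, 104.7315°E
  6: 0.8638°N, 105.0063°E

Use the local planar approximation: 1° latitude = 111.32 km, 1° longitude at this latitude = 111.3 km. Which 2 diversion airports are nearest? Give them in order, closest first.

Distances from 0.9592°N, 105.3025°E:
1: √((0.0924·111.32)² + (-0.5717·111.3)²) = √(105.801138 + 4048.803625) = 64.4562 km
2: √((0.5033·111.32)² + (-0.0372·111.3)²) = √(3139.064620 + 17.142581) = 56.1801 km
3: √((-0.2446·111.32)² + (-0.3017·111.3)²) = √(741.411470 + 1127.563344) = 43.2316 km
4: √((-0.2052·111.32)² + (-0.0913·111.3)²) = √(521.796436 + 103.259944) = 25.0011 km
5: √((0.6142·111.32)² + (-0.5710·111.3)²) = √(4674.832122 + 4038.894835) = 93.3473 km
6: √((-0.0954·111.32)² + (-0.2962·111.3)²) = √(112.782871 + 1086.827045) = 34.6354 km
Sorted: 4 (25.0011 km) < 6 (34.6354 km) < 3 (43.2316 km) < 2 (56.1801 km) < …

4, 6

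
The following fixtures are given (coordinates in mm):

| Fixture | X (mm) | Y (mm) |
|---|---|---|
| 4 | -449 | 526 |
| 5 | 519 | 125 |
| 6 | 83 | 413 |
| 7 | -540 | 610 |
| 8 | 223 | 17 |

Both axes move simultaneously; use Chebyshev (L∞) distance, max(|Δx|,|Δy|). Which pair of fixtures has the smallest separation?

Pairwise distances:
4–5: max(|968|, |-401|) = 968 mm
4–6: max(|532|, |-113|) = 532 mm
4–7: max(|-91|, |84|) = 91 mm
4–8: max(|672|, |-509|) = 672 mm
5–6: max(|-436|, |288|) = 436 mm
5–7: max(|-1059|, |485|) = 1059 mm
5–8: max(|-296|, |-108|) = 296 mm
6–7: max(|-623|, |197|) = 623 mm
6–8: max(|140|, |-396|) = 396 mm
7–8: max(|763|, |-593|) = 763 mm
Closest pair: 4–7 at 91 mm.

4 and 7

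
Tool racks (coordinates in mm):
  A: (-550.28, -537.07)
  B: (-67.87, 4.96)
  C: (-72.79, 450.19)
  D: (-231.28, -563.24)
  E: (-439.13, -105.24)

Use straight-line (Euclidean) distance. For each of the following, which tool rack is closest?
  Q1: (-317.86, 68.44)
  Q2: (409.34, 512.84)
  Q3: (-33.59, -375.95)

Q1→E; Q2→C; Q3→D

Q1 at (-317.86, 68.44):
  A: 648.58 mm
  B: 257.92 mm
  C: 453.64 mm
  D: 637.59 mm
  E: 211.83 mm
  → nearest: E (211.83 mm)
Q2 at (409.34, 512.84):
  A: 1422.39 mm
  B: 696.90 mm
  C: 486.18 mm
  D: 1252.33 mm
  E: 1049.73 mm
  → nearest: C (486.18 mm)
Q3 at (-33.59, -375.95):
  A: 541.23 mm
  B: 382.45 mm
  C: 827.07 mm
  D: 272.32 mm
  E: 487.59 mm
  → nearest: D (272.32 mm)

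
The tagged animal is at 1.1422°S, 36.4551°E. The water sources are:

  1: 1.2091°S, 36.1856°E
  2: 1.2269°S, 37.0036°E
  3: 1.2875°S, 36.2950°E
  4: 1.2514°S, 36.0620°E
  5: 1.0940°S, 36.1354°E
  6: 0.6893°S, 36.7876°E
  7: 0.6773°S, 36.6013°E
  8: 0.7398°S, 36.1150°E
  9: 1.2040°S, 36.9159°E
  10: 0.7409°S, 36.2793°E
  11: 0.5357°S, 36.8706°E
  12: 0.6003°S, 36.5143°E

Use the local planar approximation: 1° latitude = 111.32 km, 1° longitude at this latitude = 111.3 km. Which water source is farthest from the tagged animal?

Distances from 1.1422°S, 36.4551°E:
1: 30.9060 km
2: 61.7719 km
3: 24.0654 km
4: 45.4094 km
5: 35.9849 km
6: 62.5411 km
7: 54.2505 km
8: 58.6470 km
9: 51.7464 km
10: 48.7699 km
11: 81.8350 km
12: 60.6831 km
Maximum: 11 at 81.8350 km.

11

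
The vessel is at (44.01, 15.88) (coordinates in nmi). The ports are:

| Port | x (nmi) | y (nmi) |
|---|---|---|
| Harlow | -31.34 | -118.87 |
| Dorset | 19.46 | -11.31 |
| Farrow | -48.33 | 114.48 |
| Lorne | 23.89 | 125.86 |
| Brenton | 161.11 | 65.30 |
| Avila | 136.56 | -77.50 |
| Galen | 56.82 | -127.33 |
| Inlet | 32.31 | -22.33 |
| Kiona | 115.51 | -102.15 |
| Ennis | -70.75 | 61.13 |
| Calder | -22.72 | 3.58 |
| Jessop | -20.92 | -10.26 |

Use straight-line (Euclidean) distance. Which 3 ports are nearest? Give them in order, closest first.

Dorset, Inlet, Calder

Distances from (44.01, 15.88):
Harlow: √((-75.35)² + (-134.75)²) = √(5677.6225 + 18157.5625) = 154.39 nmi
Dorset: √((-24.55)² + (-27.19)²) = √(602.7025 + 739.2961) = 36.63 nmi
Farrow: √((-92.34)² + (98.60)²) = √(8526.6756 + 9721.9600) = 135.09 nmi
Lorne: √((-20.12)² + (109.98)²) = √(404.8144 + 12095.6004) = 111.81 nmi
Brenton: √((117.10)² + (49.42)²) = √(13712.4100 + 2442.3364) = 127.10 nmi
Avila: √((92.55)² + (-93.38)²) = √(8565.5025 + 8719.8244) = 131.47 nmi
Galen: √((12.81)² + (-143.21)²) = √(164.0961 + 20509.1041) = 143.78 nmi
Inlet: √((-11.70)² + (-38.21)²) = √(136.8900 + 1460.0041) = 39.96 nmi
Kiona: √((71.50)² + (-118.03)²) = √(5112.2500 + 13931.0809) = 138.00 nmi
Ennis: √((-114.76)² + (45.25)²) = √(13169.8576 + 2047.5625) = 123.36 nmi
Calder: √((-66.73)² + (-12.30)²) = √(4452.8929 + 151.2900) = 67.85 nmi
Jessop: √((-64.93)² + (-26.14)²) = √(4215.9049 + 683.2996) = 69.99 nmi
Sorted: Dorset (36.63 nmi) < Inlet (39.96 nmi) < Calder (67.85 nmi) < Jessop (69.99 nmi) < Lorne (111.81 nmi) < …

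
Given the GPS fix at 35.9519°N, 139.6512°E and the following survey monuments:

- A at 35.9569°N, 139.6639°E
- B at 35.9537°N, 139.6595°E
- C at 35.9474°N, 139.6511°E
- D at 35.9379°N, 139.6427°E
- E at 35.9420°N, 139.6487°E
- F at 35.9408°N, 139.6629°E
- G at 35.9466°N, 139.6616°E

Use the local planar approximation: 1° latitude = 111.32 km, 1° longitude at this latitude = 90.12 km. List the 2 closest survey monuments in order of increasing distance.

Distances from 35.9519°N, 139.6512°E:
A: √((0.0050·111.32)² + (0.0127·90.12)²) = √(0.309804 + 1.309935) = 1.2727 km
B: √((0.0018·111.32)² + (0.0083·90.12)²) = √(0.040151 + 0.559498) = 0.7744 km
C: √((-0.0045·111.32)² + (-0.0001·90.12)²) = √(0.250941 + 0.000081) = 0.5010 km
D: √((-0.0140·111.32)² + (-0.0085·90.12)²) = √(2.428860 + 0.586787) = 1.7366 km
E: √((-0.0099·111.32)² + (-0.0025·90.12)²) = √(1.214554 + 0.050760) = 1.1249 km
F: √((-0.0111·111.32)² + (0.0117·90.12)²) = √(1.526836 + 1.111768) = 1.6244 km
G: √((-0.0053·111.32)² + (0.0104·90.12)²) = √(0.348095 + 0.878434) = 1.1075 km
Sorted: C (0.5010 km) < B (0.7744 km) < G (1.1075 km) < E (1.1249 km) < …

C, B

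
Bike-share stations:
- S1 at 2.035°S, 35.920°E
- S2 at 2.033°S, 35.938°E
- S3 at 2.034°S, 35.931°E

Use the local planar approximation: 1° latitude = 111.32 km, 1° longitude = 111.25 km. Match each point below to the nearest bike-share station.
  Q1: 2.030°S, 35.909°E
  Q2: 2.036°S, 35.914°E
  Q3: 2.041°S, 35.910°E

Q1→S1; Q2→S1; Q3→S1

Q1 at 2.030°S, 35.909°E:
  S1: √((-0.005·111.32)² + (0.011·111.25)²) = √(0.30980 + 1.49756) = 1.344 km
  S2: √((-0.003·111.32)² + (0.029·111.25)²) = √(0.11153 + 10.40869) = 3.243 km
  S3: √((-0.004·111.32)² + (0.022·111.25)²) = √(0.19827 + 5.99026) = 2.488 km
  → nearest: S1 (1.344 km)
Q2 at 2.036°S, 35.914°E:
  S1: √((0.001·111.32)² + (0.006·111.25)²) = √(0.01239 + 0.44556) = 0.677 km
  S2: √((0.003·111.32)² + (0.024·111.25)²) = √(0.11153 + 7.12890) = 2.691 km
  S3: √((0.002·111.32)² + (0.017·111.25)²) = √(0.04957 + 3.57683) = 1.904 km
  → nearest: S1 (0.677 km)
Q3 at 2.041°S, 35.910°E:
  S1: √((0.006·111.32)² + (0.010·111.25)²) = √(0.44612 + 1.23766) = 1.298 km
  S2: √((0.008·111.32)² + (0.028·111.25)²) = √(0.79310 + 9.70323) = 3.240 km
  S3: √((0.007·111.32)² + (0.021·111.25)²) = √(0.60721 + 5.45806) = 2.463 km
  → nearest: S1 (1.298 km)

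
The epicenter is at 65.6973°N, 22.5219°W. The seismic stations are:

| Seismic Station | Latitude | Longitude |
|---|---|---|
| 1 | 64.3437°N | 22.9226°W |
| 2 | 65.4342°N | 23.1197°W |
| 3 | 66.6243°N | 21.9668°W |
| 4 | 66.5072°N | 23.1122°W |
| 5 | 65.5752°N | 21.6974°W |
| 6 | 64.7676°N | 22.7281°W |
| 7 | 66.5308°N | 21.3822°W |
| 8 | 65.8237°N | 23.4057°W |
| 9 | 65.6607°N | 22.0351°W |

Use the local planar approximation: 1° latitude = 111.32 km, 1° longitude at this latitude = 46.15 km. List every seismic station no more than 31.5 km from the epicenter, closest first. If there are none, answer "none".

9

Distances from 65.6973°N, 22.5219°W:
1: √((-1.3536·111.32)² + (-0.4007·46.15)²) = √(22705.291750 + 341.965344) = 151.8132 km
2: √((-0.2631·111.32)² + (-0.5978·46.15)²) = √(857.804048 + 761.123677) = 40.2359 km
3: √((0.9270·111.32)² + (0.5551·46.15)²) = √(10648.927336 + 656.275007) = 106.3259 km
4: √((0.8099·111.32)² + (-0.5903·46.15)²) = √(8128.477225 + 742.145361) = 94.1840 km
5: √((-0.1221·111.32)² + (0.8245·46.15)²) = √(184.747140 + 1447.853868) = 40.4055 km
6: √((-0.9297·111.32)² + (-0.2062·46.15)²) = √(10711.050262 + 90.556730) = 103.9308 km
7: √((0.8335·111.32)² + (1.1397·46.15)²) = √(8609.097050 + 2766.460714) = 106.6563 km
8: √((0.1264·111.32)² + (-0.8838·46.15)²) = √(197.988763 + 1663.609552) = 43.1462 km
9: √((-0.0366·111.32)² + (0.4868·46.15)²) = √(16.600018 + 504.713068) = 22.8323 km
Threshold 31.5 km: 9 (22.8323 km) is within range.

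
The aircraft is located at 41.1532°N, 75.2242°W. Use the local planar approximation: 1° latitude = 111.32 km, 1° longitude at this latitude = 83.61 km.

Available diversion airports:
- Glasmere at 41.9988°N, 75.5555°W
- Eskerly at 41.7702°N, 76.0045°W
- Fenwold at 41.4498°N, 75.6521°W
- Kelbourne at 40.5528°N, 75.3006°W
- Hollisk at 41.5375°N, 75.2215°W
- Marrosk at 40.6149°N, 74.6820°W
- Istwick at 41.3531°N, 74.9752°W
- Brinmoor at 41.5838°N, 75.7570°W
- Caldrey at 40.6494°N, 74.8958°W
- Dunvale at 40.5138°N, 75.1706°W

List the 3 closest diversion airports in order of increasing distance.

Istwick, Hollisk, Fenwold

Distances from 41.1532°N, 75.2242°W:
Glasmere: √((0.8456·111.32)² + (-0.3313·83.61)²) = √(8860.869571 + 767.289612) = 98.1232 km
Eskerly: √((0.6170·111.32)² + (-0.7803·83.61)²) = √(4717.552298 + 4256.372815) = 94.7308 km
Fenwold: √((0.2966·111.32)² + (-0.4279·83.61)²) = √(1090.156099 + 1279.973622) = 48.6840 km
Kelbourne: √((-0.6004·111.32)² + (-0.0764·83.61)²) = √(4467.121475 + 40.804040) = 67.1411 km
Hollisk: √((0.3843·111.32)² + (0.0027·83.61)²) = √(1830.152015 + 0.050962) = 42.7809 km
Marrosk: √((-0.5383·111.32)² + (0.5422·83.61)²) = √(3590.832564 + 2055.111897) = 75.1395 km
Istwick: √((0.1999·111.32)² + (0.2490·83.61)²) = √(495.190134 + 433.426181) = 30.4732 km
Brinmoor: √((0.4306·111.32)² + (-0.5328·83.61)²) = √(2297.705936 + 1984.471560) = 65.4383 km
Caldrey: √((-0.5038·111.32)² + (0.3284·83.61)²) = √(3145.304684 + 753.915624) = 62.4437 km
Dunvale: √((-0.6394·111.32)² + (0.0536·83.61)²) = √(5066.308823 + 20.083806) = 71.3190 km
Sorted: Istwick (30.4732 km) < Hollisk (42.7809 km) < Fenwold (48.6840 km) < Caldrey (62.4437 km) < Brinmoor (65.4383 km) < …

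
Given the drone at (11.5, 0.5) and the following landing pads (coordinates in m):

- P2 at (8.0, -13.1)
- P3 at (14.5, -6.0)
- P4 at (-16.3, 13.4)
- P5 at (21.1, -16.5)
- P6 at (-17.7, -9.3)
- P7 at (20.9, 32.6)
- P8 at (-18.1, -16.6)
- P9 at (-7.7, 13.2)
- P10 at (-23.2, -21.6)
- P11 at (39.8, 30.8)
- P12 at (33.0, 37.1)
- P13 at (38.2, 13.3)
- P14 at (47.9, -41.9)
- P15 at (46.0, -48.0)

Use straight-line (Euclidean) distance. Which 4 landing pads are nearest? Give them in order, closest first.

P3, P2, P5, P9

Distances from (11.5, 0.5):
P2: √((-3.5)² + (-13.6)²) = √(12.250 + 184.960) = 14.0 m
P3: √((3.0)² + (-6.5)²) = √(9.000 + 42.250) = 7.2 m
P4: √((-27.8)² + (12.9)²) = √(772.840 + 166.410) = 30.6 m
P5: √((9.6)² + (-17.0)²) = √(92.160 + 289.000) = 19.5 m
P6: √((-29.2)² + (-9.8)²) = √(852.640 + 96.040) = 30.8 m
P7: √((9.4)² + (32.1)²) = √(88.360 + 1030.410) = 33.4 m
P8: √((-29.6)² + (-17.1)²) = √(876.160 + 292.410) = 34.2 m
P9: √((-19.2)² + (12.7)²) = √(368.640 + 161.290) = 23.0 m
P10: √((-34.7)² + (-22.1)²) = √(1204.090 + 488.410) = 41.1 m
P11: √((28.3)² + (30.3)²) = √(800.890 + 918.090) = 41.5 m
P12: √((21.5)² + (36.6)²) = √(462.250 + 1339.560) = 42.4 m
P13: √((26.7)² + (12.8)²) = √(712.890 + 163.840) = 29.6 m
P14: √((36.4)² + (-42.4)²) = √(1324.960 + 1797.760) = 55.9 m
P15: √((34.5)² + (-48.5)²) = √(1190.250 + 2352.250) = 59.5 m
Sorted: P3 (7.2 m) < P2 (14.0 m) < P5 (19.5 m) < P9 (23.0 m) < P13 (29.6 m) < P4 (30.6 m) < …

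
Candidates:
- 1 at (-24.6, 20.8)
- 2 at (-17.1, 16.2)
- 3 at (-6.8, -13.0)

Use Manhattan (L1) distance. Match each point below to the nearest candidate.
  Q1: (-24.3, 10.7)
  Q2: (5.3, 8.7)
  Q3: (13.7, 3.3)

Q1→1; Q2→2; Q3→3

Q1 at (-24.3, 10.7):
  1: |-0.3| + |10.1| = 0.3 + 10.1 = 10.4
  2: |7.2| + |5.5| = 7.2 + 5.5 = 12.7
  3: |17.5| + |-23.7| = 17.5 + 23.7 = 41.2
  → nearest: 1 (10.4)
Q2 at (5.3, 8.7):
  1: |-29.9| + |12.1| = 29.9 + 12.1 = 42.0
  2: |-22.4| + |7.5| = 22.4 + 7.5 = 29.9
  3: |-12.1| + |-21.7| = 12.1 + 21.7 = 33.8
  → nearest: 2 (29.9)
Q3 at (13.7, 3.3):
  1: |-38.3| + |17.5| = 38.3 + 17.5 = 55.8
  2: |-30.8| + |12.9| = 30.8 + 12.9 = 43.7
  3: |-20.5| + |-16.3| = 20.5 + 16.3 = 36.8
  → nearest: 3 (36.8)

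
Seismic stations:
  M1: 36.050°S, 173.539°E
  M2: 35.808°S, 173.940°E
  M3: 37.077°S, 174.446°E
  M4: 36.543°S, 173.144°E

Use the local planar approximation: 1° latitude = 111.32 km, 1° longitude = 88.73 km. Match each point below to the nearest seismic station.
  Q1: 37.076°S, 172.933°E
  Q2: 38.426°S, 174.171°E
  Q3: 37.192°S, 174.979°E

Q1 at 37.076°S, 172.933°E:
  M1: √((1.026·111.32)² + (0.606·88.73)²) = √(13044.91089 + 2891.25377) = 126.239 km
  M2: √((1.268·111.32)² + (1.007·88.73)²) = √(19924.38396 + 7983.62086) = 167.057 km
  M3: √((-0.001·111.32)² + (1.513·88.73)²) = √(0.01239 + 18022.65707) = 134.249 km
  M4: √((0.533·111.32)² + (0.211·88.73)²) = √(3520.47134 + 350.51441) = 62.217 km
  → nearest: M4 (62.217 km)
Q2 at 38.426°S, 174.171°E:
  M1: √((2.376·111.32)² + (-0.632·88.73)²) = √(69958.30329 + 3144.67030) = 270.376 km
  M2: √((2.618·111.32)² + (-0.231·88.73)²) = √(84934.80221 + 420.11184) = 292.156 km
  M3: √((1.349·111.32)² + (0.275·88.73)²) = √(22551.23313 + 595.39660) = 152.140 km
  M4: √((1.883·111.32)² + (-1.027·88.73)²) = √(43938.68299 + 8303.89502) = 228.566 km
  → nearest: M3 (152.140 km)
Q3 at 37.192°S, 174.979°E:
  M1: √((1.142·111.32)² + (-1.440·88.73)²) = √(16161.38600 + 16325.47955) = 180.241 km
  M2: √((1.384·111.32)² + (-1.039·88.73)²) = √(23736.60351 + 8499.08276) = 179.543 km
  M3: √((0.115·111.32)² + (-0.533·88.73)²) = √(163.88608 + 2236.63636) = 48.995 km
  M4: √((0.649·111.32)² + (-1.835·88.73)²) = √(5219.58277 + 26510.20586) = 178.129 km
  → nearest: M3 (48.995 km)

Q1→M4; Q2→M3; Q3→M3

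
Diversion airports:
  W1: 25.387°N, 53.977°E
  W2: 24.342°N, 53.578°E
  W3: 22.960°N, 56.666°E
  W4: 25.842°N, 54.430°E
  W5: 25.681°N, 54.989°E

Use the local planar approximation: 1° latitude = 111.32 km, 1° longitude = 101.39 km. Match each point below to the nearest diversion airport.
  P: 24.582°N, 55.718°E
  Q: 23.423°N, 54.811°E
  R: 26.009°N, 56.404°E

P at 24.582°N, 55.718°E:
  W1: 197.964 km
  W2: 218.613 km
  W3: 204.550 km
  W4: 191.644 km
  W5: 142.935 km
  → nearest: W5 (142.935 km)
Q at 23.423°N, 54.811°E:
  W1: 234.415 km
  W2: 161.538 km
  W3: 195.013 km
  W4: 272.040 km
  W5: 252.008 km
  → nearest: W2 (161.538 km)
R at 26.009°N, 56.404°E:
  W1: 255.630 km
  W2: 341.372 km
  W3: 340.453 km
  W4: 201.005 km
  W5: 148.040 km
  → nearest: W5 (148.040 km)

P→W5; Q→W2; R→W5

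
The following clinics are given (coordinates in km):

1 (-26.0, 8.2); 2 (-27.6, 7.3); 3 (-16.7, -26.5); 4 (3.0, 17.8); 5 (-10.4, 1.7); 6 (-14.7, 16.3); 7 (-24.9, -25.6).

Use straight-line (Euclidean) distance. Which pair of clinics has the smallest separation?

1 and 2

Pairwise distances:
1–2: 1.8 km
1–3: 35.9 km
1–4: 30.5 km
1–5: 16.9 km
1–6: 13.9 km
1–7: 33.8 km
2–3: 35.5 km
2–4: 32.4 km
2–5: 18.1 km
2–6: 15.7 km
2–7: 33.0 km
3–4: 48.5 km
3–5: 28.9 km
3–6: 42.8 km
3–7: 8.2 km
4–5: 20.9 km
4–6: 17.8 km
4–7: 51.6 km
5–6: 15.2 km
5–7: 30.9 km
6–7: 43.1 km
Closest pair: 1–2 at 1.8 km.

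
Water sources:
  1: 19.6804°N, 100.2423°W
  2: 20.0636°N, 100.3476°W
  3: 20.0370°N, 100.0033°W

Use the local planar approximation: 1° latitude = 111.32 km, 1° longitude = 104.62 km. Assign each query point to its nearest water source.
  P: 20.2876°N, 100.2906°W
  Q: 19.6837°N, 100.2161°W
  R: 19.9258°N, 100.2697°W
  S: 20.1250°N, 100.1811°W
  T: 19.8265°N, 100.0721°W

P→2; Q→1; R→2; S→2; T→1

P at 20.2876°N, 100.2906°W:
  1: √((-0.6072·111.32)² + (0.0483·104.62)²) = √(4568.881783 + 25.534284) = 67.7821 km
  2: √((-0.2240·111.32)² + (-0.0570·104.62)²) = √(621.788137 + 35.561424) = 25.6388 km
  3: √((-0.2506·111.32)² + (0.2873·104.62)²) = √(778.231004 + 903.442846) = 41.0082 km
  → nearest: 2 (25.6388 km)
Q at 19.6837°N, 100.2161°W:
  1: √((-0.0033·111.32)² + (-0.0262·104.62)²) = √(0.134950 + 7.513322) = 2.7656 km
  2: √((0.3799·111.32)² + (-0.1315·104.62)²) = √(1788.483684 + 189.269632) = 44.4719 km
  3: √((0.3533·111.32)² + (0.2128·104.62)²) = √(1546.798243 + 495.647225) = 45.1934 km
  → nearest: 1 (2.7656 km)
R at 19.9258°N, 100.2697°W:
  1: √((-0.2454·111.32)² + (0.0274·104.62)²) = √(746.269190 + 8.217327) = 27.4679 km
  2: √((0.1378·111.32)² + (-0.0779·104.62)²) = √(235.312409 + 66.420837) = 17.3705 km
  3: √((0.1112·111.32)² + (0.2664·104.62)²) = √(153.234293 + 776.779709) = 30.4961 km
  → nearest: 2 (17.3705 km)
S at 20.1250°N, 100.1811°W:
  1: √((-0.4446·111.32)² + (-0.0612·104.62)²) = √(2449.544379 + 40.995131) = 49.9053 km
  2: √((-0.0614·111.32)² + (-0.1665·104.62)²) = √(46.717881 + 303.429574) = 18.7122 km
  3: √((-0.0880·111.32)² + (0.1778·104.62)²) = √(95.964751 + 346.013421) = 21.0233 km
  → nearest: 2 (18.7122 km)
T at 19.8265°N, 100.0721°W:
  1: √((-0.1461·111.32)² + (-0.1702·104.62)²) = √(264.512882 + 317.065174) = 24.1159 km
  2: √((0.2371·111.32)² + (-0.2755·104.62)²) = √(696.641758 + 830.754376) = 39.0819 km
  3: √((0.2105·111.32)² + (0.0688·104.62)²) = √(549.098928 + 51.809131) = 24.5134 km
  → nearest: 1 (24.1159 km)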